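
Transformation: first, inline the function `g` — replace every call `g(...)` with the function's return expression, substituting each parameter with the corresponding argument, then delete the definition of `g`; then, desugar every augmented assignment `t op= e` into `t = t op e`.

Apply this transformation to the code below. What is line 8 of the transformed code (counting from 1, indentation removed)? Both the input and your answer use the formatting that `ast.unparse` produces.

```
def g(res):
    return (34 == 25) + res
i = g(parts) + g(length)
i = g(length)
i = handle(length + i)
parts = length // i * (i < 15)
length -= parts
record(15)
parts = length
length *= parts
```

Transformed code:
i = (34 == 25) + parts + ((34 == 25) + length)
i = (34 == 25) + length
i = handle(length + i)
parts = length // i * (i < 15)
length = length - parts
record(15)
parts = length
length = length * parts

length = length * parts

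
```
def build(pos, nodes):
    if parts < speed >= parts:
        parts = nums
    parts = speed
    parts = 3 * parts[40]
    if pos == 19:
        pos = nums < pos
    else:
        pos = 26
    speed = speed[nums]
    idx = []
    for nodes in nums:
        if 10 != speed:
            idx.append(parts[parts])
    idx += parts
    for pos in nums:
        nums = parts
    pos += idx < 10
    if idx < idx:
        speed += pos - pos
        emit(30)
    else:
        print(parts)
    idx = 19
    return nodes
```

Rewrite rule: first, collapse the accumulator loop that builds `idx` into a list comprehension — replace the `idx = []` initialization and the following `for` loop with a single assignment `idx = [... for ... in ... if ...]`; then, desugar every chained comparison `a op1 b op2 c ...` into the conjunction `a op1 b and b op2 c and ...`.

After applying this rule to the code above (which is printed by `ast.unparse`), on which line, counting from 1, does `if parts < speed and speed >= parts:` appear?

Transformed code:
def build(pos, nodes):
    if parts < speed and speed >= parts:
        parts = nums
    parts = speed
    parts = 3 * parts[40]
    if pos == 19:
        pos = nums < pos
    else:
        pos = 26
    speed = speed[nums]
    idx = [parts[parts] for nodes in nums if 10 != speed]
    idx += parts
    for pos in nums:
        nums = parts
    pos += idx < 10
    if idx < idx:
        speed += pos - pos
        emit(30)
    else:
        print(parts)
    idx = 19
    return nodes

2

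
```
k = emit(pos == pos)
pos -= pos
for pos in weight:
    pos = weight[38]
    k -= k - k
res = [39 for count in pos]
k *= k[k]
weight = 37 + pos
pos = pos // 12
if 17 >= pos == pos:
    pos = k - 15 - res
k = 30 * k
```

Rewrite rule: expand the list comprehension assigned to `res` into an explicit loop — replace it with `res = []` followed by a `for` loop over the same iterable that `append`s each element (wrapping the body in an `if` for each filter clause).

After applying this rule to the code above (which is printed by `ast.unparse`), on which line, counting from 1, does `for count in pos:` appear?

7

Transformed code:
k = emit(pos == pos)
pos -= pos
for pos in weight:
    pos = weight[38]
    k -= k - k
res = []
for count in pos:
    res.append(39)
k *= k[k]
weight = 37 + pos
pos = pos // 12
if 17 >= pos == pos:
    pos = k - 15 - res
k = 30 * k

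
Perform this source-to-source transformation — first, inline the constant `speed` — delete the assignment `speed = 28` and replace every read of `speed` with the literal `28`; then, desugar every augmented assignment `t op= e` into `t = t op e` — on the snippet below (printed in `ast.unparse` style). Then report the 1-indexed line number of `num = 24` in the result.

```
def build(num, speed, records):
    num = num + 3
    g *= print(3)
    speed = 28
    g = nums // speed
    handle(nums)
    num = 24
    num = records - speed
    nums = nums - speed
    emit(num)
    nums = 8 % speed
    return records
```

6

Transformed code:
def build(num, speed, records):
    num = num + 3
    g = g * print(3)
    g = nums // 28
    handle(nums)
    num = 24
    num = records - 28
    nums = nums - 28
    emit(num)
    nums = 8 % 28
    return records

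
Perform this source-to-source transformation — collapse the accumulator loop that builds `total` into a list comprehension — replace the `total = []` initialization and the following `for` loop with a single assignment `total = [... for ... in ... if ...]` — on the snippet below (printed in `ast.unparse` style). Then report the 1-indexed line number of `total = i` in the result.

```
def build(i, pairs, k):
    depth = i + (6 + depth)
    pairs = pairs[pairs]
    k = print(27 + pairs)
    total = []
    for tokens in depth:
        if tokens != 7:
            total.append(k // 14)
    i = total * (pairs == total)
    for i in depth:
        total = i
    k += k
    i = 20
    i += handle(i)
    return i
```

8

Transformed code:
def build(i, pairs, k):
    depth = i + (6 + depth)
    pairs = pairs[pairs]
    k = print(27 + pairs)
    total = [k // 14 for tokens in depth if tokens != 7]
    i = total * (pairs == total)
    for i in depth:
        total = i
    k += k
    i = 20
    i += handle(i)
    return i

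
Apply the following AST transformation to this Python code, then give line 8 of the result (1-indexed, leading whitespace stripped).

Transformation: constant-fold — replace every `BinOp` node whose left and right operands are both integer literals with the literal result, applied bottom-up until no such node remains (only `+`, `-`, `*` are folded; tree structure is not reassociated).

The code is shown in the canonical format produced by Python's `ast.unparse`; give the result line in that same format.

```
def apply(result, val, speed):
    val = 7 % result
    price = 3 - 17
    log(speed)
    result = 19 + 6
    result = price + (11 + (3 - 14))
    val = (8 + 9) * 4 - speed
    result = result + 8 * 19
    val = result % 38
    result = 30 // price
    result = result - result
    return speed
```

result = result + 152

Transformed code:
def apply(result, val, speed):
    val = 7 % result
    price = -14
    log(speed)
    result = 25
    result = price + 0
    val = 68 - speed
    result = result + 152
    val = result % 38
    result = 30 // price
    result = result - result
    return speed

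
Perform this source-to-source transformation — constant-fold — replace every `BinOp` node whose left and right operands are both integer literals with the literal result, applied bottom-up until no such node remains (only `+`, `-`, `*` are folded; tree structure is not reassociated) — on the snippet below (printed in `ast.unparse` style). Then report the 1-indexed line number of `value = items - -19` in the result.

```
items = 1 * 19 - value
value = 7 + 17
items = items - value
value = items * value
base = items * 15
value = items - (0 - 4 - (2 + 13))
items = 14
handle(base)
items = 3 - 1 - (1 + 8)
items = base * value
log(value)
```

6

Transformed code:
items = 19 - value
value = 24
items = items - value
value = items * value
base = items * 15
value = items - -19
items = 14
handle(base)
items = -7
items = base * value
log(value)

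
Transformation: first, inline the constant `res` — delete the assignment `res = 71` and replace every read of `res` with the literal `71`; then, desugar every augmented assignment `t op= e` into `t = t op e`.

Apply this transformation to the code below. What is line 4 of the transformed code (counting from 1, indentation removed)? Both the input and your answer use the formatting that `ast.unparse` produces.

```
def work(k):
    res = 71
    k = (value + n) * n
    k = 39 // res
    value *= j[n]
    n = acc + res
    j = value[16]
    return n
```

Transformed code:
def work(k):
    k = (value + n) * n
    k = 39 // 71
    value = value * j[n]
    n = acc + 71
    j = value[16]
    return n

value = value * j[n]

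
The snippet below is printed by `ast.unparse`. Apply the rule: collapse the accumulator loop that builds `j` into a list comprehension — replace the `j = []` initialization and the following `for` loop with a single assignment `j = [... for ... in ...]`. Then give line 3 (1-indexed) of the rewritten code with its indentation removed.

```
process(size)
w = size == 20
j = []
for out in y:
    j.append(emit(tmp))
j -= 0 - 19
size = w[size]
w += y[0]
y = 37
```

Transformed code:
process(size)
w = size == 20
j = [emit(tmp) for out in y]
j -= 0 - 19
size = w[size]
w += y[0]
y = 37

j = [emit(tmp) for out in y]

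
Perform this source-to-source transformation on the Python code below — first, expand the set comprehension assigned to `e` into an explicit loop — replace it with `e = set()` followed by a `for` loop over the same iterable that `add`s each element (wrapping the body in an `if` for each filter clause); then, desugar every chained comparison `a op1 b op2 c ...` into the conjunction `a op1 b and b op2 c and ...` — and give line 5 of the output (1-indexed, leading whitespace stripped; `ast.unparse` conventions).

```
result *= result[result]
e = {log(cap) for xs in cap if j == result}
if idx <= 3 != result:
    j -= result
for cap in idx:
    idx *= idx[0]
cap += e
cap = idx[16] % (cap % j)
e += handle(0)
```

Transformed code:
result *= result[result]
e = set()
for xs in cap:
    if j == result:
        e.add(log(cap))
if idx <= 3 and 3 != result:
    j -= result
for cap in idx:
    idx *= idx[0]
cap += e
cap = idx[16] % (cap % j)
e += handle(0)

e.add(log(cap))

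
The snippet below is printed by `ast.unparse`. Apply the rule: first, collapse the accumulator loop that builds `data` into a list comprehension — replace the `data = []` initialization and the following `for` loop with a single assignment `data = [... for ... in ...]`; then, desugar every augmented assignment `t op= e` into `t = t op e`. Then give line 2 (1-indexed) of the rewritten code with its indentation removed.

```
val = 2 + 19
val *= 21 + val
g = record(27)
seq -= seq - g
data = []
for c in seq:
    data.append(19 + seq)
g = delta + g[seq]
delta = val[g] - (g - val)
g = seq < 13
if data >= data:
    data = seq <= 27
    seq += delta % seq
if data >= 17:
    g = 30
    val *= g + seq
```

val = val * (21 + val)

Transformed code:
val = 2 + 19
val = val * (21 + val)
g = record(27)
seq = seq - (seq - g)
data = [19 + seq for c in seq]
g = delta + g[seq]
delta = val[g] - (g - val)
g = seq < 13
if data >= data:
    data = seq <= 27
    seq = seq + delta % seq
if data >= 17:
    g = 30
    val = val * (g + seq)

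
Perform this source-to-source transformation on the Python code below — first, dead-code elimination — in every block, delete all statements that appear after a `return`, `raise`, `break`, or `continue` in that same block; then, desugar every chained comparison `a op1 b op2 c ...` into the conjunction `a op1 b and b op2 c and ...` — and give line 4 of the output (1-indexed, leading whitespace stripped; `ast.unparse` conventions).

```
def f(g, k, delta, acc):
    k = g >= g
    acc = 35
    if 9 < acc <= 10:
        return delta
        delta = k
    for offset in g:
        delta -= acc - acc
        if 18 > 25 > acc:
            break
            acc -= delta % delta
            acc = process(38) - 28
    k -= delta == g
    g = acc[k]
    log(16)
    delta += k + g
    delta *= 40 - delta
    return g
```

if 9 < acc and acc <= 10:

Transformed code:
def f(g, k, delta, acc):
    k = g >= g
    acc = 35
    if 9 < acc and acc <= 10:
        return delta
    for offset in g:
        delta -= acc - acc
        if 18 > 25 and 25 > acc:
            break
    k -= delta == g
    g = acc[k]
    log(16)
    delta += k + g
    delta *= 40 - delta
    return g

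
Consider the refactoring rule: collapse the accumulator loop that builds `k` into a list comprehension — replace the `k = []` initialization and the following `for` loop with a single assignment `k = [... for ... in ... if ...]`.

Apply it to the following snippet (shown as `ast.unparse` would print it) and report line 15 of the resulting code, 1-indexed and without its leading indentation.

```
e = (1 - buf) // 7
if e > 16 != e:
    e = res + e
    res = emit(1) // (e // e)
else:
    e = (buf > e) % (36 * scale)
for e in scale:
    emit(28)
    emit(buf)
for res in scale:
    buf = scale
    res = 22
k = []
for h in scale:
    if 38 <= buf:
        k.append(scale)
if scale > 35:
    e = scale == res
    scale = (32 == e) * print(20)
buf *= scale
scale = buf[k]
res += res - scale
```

e = scale == res

Transformed code:
e = (1 - buf) // 7
if e > 16 != e:
    e = res + e
    res = emit(1) // (e // e)
else:
    e = (buf > e) % (36 * scale)
for e in scale:
    emit(28)
    emit(buf)
for res in scale:
    buf = scale
    res = 22
k = [scale for h in scale if 38 <= buf]
if scale > 35:
    e = scale == res
    scale = (32 == e) * print(20)
buf *= scale
scale = buf[k]
res += res - scale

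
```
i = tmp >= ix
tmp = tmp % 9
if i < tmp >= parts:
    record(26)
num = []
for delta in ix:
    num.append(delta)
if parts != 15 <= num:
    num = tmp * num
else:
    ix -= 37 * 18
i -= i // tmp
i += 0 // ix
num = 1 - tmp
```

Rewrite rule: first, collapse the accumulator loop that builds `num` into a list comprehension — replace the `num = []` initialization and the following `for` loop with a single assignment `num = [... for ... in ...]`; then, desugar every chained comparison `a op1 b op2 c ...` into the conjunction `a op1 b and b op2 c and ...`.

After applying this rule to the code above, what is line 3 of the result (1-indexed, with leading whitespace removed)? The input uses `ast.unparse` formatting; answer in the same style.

if i < tmp and tmp >= parts:

Transformed code:
i = tmp >= ix
tmp = tmp % 9
if i < tmp and tmp >= parts:
    record(26)
num = [delta for delta in ix]
if parts != 15 and 15 <= num:
    num = tmp * num
else:
    ix -= 37 * 18
i -= i // tmp
i += 0 // ix
num = 1 - tmp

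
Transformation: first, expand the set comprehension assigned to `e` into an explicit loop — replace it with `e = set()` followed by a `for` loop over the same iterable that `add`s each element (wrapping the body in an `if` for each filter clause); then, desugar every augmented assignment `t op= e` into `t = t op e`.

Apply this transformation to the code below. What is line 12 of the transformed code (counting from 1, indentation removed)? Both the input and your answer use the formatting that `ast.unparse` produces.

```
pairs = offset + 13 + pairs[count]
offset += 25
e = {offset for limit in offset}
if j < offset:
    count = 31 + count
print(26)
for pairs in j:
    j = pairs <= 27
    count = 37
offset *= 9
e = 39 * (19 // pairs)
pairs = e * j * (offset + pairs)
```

Transformed code:
pairs = offset + 13 + pairs[count]
offset = offset + 25
e = set()
for limit in offset:
    e.add(offset)
if j < offset:
    count = 31 + count
print(26)
for pairs in j:
    j = pairs <= 27
    count = 37
offset = offset * 9
e = 39 * (19 // pairs)
pairs = e * j * (offset + pairs)

offset = offset * 9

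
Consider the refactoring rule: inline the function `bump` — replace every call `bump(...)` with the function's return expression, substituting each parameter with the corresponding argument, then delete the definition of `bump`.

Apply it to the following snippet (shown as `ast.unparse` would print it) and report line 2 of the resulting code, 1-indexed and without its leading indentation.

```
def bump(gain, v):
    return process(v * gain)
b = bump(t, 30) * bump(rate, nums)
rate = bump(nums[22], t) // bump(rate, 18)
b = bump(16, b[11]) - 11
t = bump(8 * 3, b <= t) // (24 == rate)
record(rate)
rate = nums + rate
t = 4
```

Transformed code:
b = process(30 * t) * process(nums * rate)
rate = process(t * nums[22]) // process(18 * rate)
b = process(b[11] * 16) - 11
t = process((b <= t) * (8 * 3)) // (24 == rate)
record(rate)
rate = nums + rate
t = 4

rate = process(t * nums[22]) // process(18 * rate)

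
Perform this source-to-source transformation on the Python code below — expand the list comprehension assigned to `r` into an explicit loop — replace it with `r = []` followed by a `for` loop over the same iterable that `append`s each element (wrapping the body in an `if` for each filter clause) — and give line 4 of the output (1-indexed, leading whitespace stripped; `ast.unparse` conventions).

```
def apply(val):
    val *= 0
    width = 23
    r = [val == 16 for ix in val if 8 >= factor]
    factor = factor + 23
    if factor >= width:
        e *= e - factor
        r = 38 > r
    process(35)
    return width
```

r = []

Transformed code:
def apply(val):
    val *= 0
    width = 23
    r = []
    for ix in val:
        if 8 >= factor:
            r.append(val == 16)
    factor = factor + 23
    if factor >= width:
        e *= e - factor
        r = 38 > r
    process(35)
    return width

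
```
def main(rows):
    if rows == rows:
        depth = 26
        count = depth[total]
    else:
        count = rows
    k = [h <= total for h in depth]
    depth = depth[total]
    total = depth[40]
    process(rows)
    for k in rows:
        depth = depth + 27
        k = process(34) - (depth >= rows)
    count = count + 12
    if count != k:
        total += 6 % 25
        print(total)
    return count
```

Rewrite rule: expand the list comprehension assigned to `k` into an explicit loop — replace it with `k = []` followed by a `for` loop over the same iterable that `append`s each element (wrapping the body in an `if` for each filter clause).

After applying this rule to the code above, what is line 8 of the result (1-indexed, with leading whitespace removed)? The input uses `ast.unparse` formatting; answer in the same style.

for h in depth:

Transformed code:
def main(rows):
    if rows == rows:
        depth = 26
        count = depth[total]
    else:
        count = rows
    k = []
    for h in depth:
        k.append(h <= total)
    depth = depth[total]
    total = depth[40]
    process(rows)
    for k in rows:
        depth = depth + 27
        k = process(34) - (depth >= rows)
    count = count + 12
    if count != k:
        total += 6 % 25
        print(total)
    return count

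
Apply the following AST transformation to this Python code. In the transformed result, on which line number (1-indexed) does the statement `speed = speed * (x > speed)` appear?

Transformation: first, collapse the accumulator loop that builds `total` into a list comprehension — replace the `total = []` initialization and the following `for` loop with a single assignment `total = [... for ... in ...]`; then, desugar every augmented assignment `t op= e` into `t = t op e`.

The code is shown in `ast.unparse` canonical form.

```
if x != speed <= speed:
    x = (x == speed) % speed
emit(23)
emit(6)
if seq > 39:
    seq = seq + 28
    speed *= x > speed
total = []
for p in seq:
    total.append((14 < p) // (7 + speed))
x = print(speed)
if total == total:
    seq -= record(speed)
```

Transformed code:
if x != speed <= speed:
    x = (x == speed) % speed
emit(23)
emit(6)
if seq > 39:
    seq = seq + 28
    speed = speed * (x > speed)
total = [(14 < p) // (7 + speed) for p in seq]
x = print(speed)
if total == total:
    seq = seq - record(speed)

7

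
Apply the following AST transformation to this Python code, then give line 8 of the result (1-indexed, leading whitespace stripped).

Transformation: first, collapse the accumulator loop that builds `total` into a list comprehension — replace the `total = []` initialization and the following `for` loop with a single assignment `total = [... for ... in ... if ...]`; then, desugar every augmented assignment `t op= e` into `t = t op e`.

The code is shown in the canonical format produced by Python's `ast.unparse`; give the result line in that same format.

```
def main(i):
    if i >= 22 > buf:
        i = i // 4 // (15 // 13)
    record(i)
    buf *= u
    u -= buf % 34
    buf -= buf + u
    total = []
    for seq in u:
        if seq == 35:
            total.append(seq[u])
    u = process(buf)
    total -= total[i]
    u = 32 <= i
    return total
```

total = [seq[u] for seq in u if seq == 35]

Transformed code:
def main(i):
    if i >= 22 > buf:
        i = i // 4 // (15 // 13)
    record(i)
    buf = buf * u
    u = u - buf % 34
    buf = buf - (buf + u)
    total = [seq[u] for seq in u if seq == 35]
    u = process(buf)
    total = total - total[i]
    u = 32 <= i
    return total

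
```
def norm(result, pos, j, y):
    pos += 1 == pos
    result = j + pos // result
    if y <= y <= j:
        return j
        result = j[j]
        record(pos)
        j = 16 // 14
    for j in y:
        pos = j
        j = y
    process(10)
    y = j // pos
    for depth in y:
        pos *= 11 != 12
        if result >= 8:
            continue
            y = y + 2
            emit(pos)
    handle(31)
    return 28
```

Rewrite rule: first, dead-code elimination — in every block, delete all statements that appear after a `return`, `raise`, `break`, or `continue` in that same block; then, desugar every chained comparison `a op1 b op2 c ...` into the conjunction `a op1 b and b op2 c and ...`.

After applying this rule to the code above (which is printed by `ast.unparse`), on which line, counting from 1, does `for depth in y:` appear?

11

Transformed code:
def norm(result, pos, j, y):
    pos += 1 == pos
    result = j + pos // result
    if y <= y and y <= j:
        return j
    for j in y:
        pos = j
        j = y
    process(10)
    y = j // pos
    for depth in y:
        pos *= 11 != 12
        if result >= 8:
            continue
    handle(31)
    return 28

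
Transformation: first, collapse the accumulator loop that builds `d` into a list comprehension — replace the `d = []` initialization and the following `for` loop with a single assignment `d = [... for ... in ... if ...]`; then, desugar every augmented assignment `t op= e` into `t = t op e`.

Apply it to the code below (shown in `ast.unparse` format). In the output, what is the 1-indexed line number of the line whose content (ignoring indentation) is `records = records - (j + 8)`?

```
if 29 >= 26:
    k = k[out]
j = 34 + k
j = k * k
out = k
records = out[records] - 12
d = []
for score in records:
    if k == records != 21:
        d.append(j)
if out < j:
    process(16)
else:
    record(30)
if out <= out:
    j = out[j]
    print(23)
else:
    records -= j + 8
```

16

Transformed code:
if 29 >= 26:
    k = k[out]
j = 34 + k
j = k * k
out = k
records = out[records] - 12
d = [j for score in records if k == records != 21]
if out < j:
    process(16)
else:
    record(30)
if out <= out:
    j = out[j]
    print(23)
else:
    records = records - (j + 8)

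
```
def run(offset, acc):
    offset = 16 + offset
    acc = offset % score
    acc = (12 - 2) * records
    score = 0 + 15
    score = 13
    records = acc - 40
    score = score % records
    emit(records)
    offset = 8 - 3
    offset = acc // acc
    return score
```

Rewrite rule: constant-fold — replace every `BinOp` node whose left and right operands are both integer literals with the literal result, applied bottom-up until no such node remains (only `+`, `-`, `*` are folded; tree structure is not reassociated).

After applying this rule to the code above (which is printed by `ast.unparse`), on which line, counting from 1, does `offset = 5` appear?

Transformed code:
def run(offset, acc):
    offset = 16 + offset
    acc = offset % score
    acc = 10 * records
    score = 15
    score = 13
    records = acc - 40
    score = score % records
    emit(records)
    offset = 5
    offset = acc // acc
    return score

10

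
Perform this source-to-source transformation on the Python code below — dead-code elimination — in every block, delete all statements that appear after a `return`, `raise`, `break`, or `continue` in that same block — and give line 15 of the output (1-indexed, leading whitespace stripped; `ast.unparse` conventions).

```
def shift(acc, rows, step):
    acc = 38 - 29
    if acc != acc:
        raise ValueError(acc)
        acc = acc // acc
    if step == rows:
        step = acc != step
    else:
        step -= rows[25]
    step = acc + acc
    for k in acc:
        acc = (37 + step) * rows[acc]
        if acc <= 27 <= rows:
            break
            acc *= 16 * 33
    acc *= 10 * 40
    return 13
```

Transformed code:
def shift(acc, rows, step):
    acc = 38 - 29
    if acc != acc:
        raise ValueError(acc)
    if step == rows:
        step = acc != step
    else:
        step -= rows[25]
    step = acc + acc
    for k in acc:
        acc = (37 + step) * rows[acc]
        if acc <= 27 <= rows:
            break
    acc *= 10 * 40
    return 13

return 13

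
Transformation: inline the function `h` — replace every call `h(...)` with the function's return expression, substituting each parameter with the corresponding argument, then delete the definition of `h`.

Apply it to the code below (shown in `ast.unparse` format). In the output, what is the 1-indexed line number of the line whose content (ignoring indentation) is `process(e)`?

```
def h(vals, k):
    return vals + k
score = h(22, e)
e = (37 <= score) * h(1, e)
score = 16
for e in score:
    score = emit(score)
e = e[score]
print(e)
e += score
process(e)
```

Transformed code:
score = 22 + e
e = (37 <= score) * (1 + e)
score = 16
for e in score:
    score = emit(score)
e = e[score]
print(e)
e += score
process(e)

9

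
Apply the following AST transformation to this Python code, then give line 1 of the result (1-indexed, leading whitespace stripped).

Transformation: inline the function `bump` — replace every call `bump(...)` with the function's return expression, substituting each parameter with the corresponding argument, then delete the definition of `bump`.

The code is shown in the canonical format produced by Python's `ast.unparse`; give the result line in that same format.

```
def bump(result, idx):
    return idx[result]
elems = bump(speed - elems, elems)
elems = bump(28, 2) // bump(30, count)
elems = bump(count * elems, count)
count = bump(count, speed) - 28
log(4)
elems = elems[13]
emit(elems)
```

elems = elems[speed - elems]

Transformed code:
elems = elems[speed - elems]
elems = 2[28] // count[30]
elems = count[count * elems]
count = speed[count] - 28
log(4)
elems = elems[13]
emit(elems)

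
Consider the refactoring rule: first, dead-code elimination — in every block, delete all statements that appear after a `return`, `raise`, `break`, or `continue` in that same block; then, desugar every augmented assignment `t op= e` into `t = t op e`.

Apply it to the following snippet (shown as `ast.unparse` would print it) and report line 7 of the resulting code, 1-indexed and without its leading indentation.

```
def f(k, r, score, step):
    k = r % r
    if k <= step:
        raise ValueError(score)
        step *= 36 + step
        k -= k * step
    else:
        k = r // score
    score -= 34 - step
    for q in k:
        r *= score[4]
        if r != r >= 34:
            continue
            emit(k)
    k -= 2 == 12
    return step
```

Transformed code:
def f(k, r, score, step):
    k = r % r
    if k <= step:
        raise ValueError(score)
    else:
        k = r // score
    score = score - (34 - step)
    for q in k:
        r = r * score[4]
        if r != r >= 34:
            continue
    k = k - (2 == 12)
    return step

score = score - (34 - step)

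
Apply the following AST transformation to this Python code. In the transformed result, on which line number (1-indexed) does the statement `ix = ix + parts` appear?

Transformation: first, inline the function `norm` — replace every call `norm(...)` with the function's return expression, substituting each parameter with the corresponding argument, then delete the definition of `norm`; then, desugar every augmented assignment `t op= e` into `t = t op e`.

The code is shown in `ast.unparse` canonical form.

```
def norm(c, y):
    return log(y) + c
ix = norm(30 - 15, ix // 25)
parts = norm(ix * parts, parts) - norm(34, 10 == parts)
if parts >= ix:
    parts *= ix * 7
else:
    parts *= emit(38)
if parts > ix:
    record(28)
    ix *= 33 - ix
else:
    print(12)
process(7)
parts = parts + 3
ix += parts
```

14

Transformed code:
ix = log(ix // 25) + (30 - 15)
parts = log(parts) + ix * parts - (log(10 == parts) + 34)
if parts >= ix:
    parts = parts * (ix * 7)
else:
    parts = parts * emit(38)
if parts > ix:
    record(28)
    ix = ix * (33 - ix)
else:
    print(12)
process(7)
parts = parts + 3
ix = ix + parts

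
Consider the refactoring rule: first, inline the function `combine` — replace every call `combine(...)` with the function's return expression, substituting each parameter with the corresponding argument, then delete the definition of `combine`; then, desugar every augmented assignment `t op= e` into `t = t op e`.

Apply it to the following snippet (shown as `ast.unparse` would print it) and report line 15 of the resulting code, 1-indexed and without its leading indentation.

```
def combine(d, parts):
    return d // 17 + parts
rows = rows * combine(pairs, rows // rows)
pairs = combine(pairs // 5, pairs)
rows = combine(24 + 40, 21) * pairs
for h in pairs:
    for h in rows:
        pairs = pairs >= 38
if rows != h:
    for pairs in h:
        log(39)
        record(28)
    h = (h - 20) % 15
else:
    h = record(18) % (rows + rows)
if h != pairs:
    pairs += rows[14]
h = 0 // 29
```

pairs = pairs + rows[14]

Transformed code:
rows = rows * (pairs // 17 + rows // rows)
pairs = pairs // 5 // 17 + pairs
rows = ((24 + 40) // 17 + 21) * pairs
for h in pairs:
    for h in rows:
        pairs = pairs >= 38
if rows != h:
    for pairs in h:
        log(39)
        record(28)
    h = (h - 20) % 15
else:
    h = record(18) % (rows + rows)
if h != pairs:
    pairs = pairs + rows[14]
h = 0 // 29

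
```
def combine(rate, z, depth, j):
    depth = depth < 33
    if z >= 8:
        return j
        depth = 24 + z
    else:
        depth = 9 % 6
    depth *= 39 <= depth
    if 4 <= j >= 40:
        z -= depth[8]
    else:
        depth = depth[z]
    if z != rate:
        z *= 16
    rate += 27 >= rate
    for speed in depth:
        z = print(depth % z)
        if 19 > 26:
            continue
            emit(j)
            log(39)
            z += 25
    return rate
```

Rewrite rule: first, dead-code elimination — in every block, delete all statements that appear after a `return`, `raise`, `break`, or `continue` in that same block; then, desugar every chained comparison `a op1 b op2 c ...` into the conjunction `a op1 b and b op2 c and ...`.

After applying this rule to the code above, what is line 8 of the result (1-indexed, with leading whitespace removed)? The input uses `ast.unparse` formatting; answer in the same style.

Transformed code:
def combine(rate, z, depth, j):
    depth = depth < 33
    if z >= 8:
        return j
    else:
        depth = 9 % 6
    depth *= 39 <= depth
    if 4 <= j and j >= 40:
        z -= depth[8]
    else:
        depth = depth[z]
    if z != rate:
        z *= 16
    rate += 27 >= rate
    for speed in depth:
        z = print(depth % z)
        if 19 > 26:
            continue
    return rate

if 4 <= j and j >= 40:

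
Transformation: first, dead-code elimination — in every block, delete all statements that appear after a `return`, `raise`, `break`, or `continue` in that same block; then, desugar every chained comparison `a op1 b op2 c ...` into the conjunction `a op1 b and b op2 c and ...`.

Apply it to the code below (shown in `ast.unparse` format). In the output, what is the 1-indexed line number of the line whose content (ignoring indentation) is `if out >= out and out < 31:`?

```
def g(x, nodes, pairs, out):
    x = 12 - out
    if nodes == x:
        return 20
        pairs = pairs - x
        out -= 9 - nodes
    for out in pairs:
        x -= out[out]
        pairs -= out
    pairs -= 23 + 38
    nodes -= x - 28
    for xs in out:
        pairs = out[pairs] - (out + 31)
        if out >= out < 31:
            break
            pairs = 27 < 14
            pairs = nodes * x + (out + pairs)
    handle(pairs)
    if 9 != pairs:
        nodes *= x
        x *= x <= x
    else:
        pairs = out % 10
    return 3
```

12

Transformed code:
def g(x, nodes, pairs, out):
    x = 12 - out
    if nodes == x:
        return 20
    for out in pairs:
        x -= out[out]
        pairs -= out
    pairs -= 23 + 38
    nodes -= x - 28
    for xs in out:
        pairs = out[pairs] - (out + 31)
        if out >= out and out < 31:
            break
    handle(pairs)
    if 9 != pairs:
        nodes *= x
        x *= x <= x
    else:
        pairs = out % 10
    return 3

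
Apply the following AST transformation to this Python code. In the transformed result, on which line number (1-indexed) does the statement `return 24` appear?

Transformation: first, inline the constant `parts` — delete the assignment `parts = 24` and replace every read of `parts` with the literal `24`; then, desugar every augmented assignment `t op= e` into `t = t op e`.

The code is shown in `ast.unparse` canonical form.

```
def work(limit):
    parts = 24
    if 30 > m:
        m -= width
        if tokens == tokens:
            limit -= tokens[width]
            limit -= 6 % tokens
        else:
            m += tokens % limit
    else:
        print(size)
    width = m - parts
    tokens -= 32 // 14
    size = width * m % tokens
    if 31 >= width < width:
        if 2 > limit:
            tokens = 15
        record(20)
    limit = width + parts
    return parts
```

Transformed code:
def work(limit):
    if 30 > m:
        m = m - width
        if tokens == tokens:
            limit = limit - tokens[width]
            limit = limit - 6 % tokens
        else:
            m = m + tokens % limit
    else:
        print(size)
    width = m - 24
    tokens = tokens - 32 // 14
    size = width * m % tokens
    if 31 >= width < width:
        if 2 > limit:
            tokens = 15
        record(20)
    limit = width + 24
    return 24

19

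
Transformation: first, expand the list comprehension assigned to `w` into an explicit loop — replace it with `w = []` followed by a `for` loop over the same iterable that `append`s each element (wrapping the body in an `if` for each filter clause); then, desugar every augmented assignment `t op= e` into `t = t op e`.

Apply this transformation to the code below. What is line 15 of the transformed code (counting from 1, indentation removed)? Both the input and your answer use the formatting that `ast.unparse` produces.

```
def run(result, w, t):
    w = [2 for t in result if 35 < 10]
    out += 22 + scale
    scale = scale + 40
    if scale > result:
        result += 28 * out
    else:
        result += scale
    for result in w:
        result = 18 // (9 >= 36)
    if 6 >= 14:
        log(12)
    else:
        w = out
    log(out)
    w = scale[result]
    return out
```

log(12)

Transformed code:
def run(result, w, t):
    w = []
    for t in result:
        if 35 < 10:
            w.append(2)
    out = out + (22 + scale)
    scale = scale + 40
    if scale > result:
        result = result + 28 * out
    else:
        result = result + scale
    for result in w:
        result = 18 // (9 >= 36)
    if 6 >= 14:
        log(12)
    else:
        w = out
    log(out)
    w = scale[result]
    return out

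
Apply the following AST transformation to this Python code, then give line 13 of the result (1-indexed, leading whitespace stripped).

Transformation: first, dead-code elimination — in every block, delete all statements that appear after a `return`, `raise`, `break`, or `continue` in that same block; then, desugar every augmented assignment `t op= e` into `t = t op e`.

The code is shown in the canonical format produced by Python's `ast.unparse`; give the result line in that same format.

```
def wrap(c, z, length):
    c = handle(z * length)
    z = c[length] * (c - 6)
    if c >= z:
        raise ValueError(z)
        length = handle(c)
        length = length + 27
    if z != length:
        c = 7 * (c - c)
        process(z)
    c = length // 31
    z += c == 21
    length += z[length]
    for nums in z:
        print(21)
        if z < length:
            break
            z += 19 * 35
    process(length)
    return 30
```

print(21)

Transformed code:
def wrap(c, z, length):
    c = handle(z * length)
    z = c[length] * (c - 6)
    if c >= z:
        raise ValueError(z)
    if z != length:
        c = 7 * (c - c)
        process(z)
    c = length // 31
    z = z + (c == 21)
    length = length + z[length]
    for nums in z:
        print(21)
        if z < length:
            break
    process(length)
    return 30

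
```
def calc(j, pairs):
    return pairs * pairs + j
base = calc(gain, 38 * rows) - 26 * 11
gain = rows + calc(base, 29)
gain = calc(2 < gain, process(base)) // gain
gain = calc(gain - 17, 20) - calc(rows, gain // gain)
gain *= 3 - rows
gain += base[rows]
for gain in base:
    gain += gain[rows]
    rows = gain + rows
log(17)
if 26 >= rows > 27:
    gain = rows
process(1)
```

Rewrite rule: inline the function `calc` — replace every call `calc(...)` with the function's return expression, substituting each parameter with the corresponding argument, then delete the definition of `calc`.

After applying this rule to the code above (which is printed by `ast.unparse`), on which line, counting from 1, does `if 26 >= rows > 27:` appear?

11

Transformed code:
base = 38 * rows * (38 * rows) + gain - 26 * 11
gain = rows + (29 * 29 + base)
gain = (process(base) * process(base) + (2 < gain)) // gain
gain = 20 * 20 + (gain - 17) - (gain // gain * (gain // gain) + rows)
gain *= 3 - rows
gain += base[rows]
for gain in base:
    gain += gain[rows]
    rows = gain + rows
log(17)
if 26 >= rows > 27:
    gain = rows
process(1)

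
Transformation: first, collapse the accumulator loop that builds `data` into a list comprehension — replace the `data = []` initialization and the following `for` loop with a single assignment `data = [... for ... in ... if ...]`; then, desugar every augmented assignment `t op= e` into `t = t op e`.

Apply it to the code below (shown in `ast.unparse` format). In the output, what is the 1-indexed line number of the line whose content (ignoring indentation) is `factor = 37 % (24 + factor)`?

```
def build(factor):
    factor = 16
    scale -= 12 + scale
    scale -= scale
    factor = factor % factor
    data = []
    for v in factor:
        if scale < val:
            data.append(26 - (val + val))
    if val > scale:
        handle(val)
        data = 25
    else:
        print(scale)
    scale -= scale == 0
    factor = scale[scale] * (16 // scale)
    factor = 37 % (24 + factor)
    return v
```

14

Transformed code:
def build(factor):
    factor = 16
    scale = scale - (12 + scale)
    scale = scale - scale
    factor = factor % factor
    data = [26 - (val + val) for v in factor if scale < val]
    if val > scale:
        handle(val)
        data = 25
    else:
        print(scale)
    scale = scale - (scale == 0)
    factor = scale[scale] * (16 // scale)
    factor = 37 % (24 + factor)
    return v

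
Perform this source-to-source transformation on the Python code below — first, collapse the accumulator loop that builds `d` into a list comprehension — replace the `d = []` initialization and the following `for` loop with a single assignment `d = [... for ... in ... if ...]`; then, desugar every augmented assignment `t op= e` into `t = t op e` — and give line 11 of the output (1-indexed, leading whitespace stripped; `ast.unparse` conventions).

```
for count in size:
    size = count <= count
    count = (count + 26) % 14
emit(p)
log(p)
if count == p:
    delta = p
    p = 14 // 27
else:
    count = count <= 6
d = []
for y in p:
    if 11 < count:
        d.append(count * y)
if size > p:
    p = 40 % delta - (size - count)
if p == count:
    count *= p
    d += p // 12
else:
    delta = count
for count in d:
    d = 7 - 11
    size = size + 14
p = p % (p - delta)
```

Transformed code:
for count in size:
    size = count <= count
    count = (count + 26) % 14
emit(p)
log(p)
if count == p:
    delta = p
    p = 14 // 27
else:
    count = count <= 6
d = [count * y for y in p if 11 < count]
if size > p:
    p = 40 % delta - (size - count)
if p == count:
    count = count * p
    d = d + p // 12
else:
    delta = count
for count in d:
    d = 7 - 11
    size = size + 14
p = p % (p - delta)

d = [count * y for y in p if 11 < count]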